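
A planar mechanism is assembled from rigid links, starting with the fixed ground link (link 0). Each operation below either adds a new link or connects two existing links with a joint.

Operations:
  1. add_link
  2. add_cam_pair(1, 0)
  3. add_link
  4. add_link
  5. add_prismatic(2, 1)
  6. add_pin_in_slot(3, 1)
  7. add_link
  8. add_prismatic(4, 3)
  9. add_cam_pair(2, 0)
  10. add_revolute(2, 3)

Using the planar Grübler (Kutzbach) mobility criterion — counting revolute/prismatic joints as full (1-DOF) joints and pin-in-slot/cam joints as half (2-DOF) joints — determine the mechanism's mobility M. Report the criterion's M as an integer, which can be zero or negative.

(L,J1,J2)=(1,0,0); link0 fixed
link1: (2,0,0)
C 1-0 [J2]: (2,0,1)
link2: (3,0,1)
link3: (4,0,1)
P 2-1 [J1]: (4,1,1)
PS 3-1 [J2]: (4,1,2)
link4: (5,1,2)
P 4-3 [J1]: (5,2,2)
C 2-0 [J2]: (5,2,3)
R 2-3 [J1]: (5,3,3)
Grübler: 3·4 − 2·3 − 3 = 3

M = 3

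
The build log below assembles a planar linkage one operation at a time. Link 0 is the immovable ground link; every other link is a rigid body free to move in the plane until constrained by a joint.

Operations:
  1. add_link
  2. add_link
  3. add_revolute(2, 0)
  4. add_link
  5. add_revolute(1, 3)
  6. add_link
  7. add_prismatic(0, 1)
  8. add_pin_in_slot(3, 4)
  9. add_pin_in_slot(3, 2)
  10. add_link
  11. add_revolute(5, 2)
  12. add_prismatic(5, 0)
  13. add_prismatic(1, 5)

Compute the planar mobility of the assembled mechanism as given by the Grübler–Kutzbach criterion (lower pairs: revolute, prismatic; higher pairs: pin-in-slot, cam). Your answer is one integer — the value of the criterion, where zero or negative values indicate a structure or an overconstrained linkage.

M = 1

link 0 = ground. State L|J1|J2 = 1|0|0
+link1  2|0|0
+link2  3|0|0
R(2,0) f=1→J1  3|1|0
+link3  4|1|0
R(1,3) f=1→J1  4|2|0
+link4  5|2|0
P(0,1) f=1→J1  5|3|0
PS(3,4) f=2→J2  5|3|1
PS(3,2) f=2→J2  5|3|2
+link5  6|3|2
R(5,2) f=1→J1  6|4|2
P(5,0) f=1→J1  6|5|2
P(1,5) f=1→J1  6|6|2
M = 3(6−1)−2·6−2 = 15−12−2 = 1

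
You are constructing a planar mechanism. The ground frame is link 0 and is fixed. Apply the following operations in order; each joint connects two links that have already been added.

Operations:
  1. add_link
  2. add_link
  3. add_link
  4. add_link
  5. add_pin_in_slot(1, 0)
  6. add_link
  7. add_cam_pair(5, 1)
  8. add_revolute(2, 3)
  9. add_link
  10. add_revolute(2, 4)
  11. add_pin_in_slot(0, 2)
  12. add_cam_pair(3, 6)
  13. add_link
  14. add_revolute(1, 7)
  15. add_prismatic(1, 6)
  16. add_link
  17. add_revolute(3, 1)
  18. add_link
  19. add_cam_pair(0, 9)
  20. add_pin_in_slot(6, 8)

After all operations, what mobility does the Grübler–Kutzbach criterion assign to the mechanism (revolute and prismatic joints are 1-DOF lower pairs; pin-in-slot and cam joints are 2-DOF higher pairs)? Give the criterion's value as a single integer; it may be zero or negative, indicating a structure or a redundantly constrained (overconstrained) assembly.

M = 11

L=1 J1=0 J2=0
add link → L=2 J1=0 J2=0
add link → L=3 J1=0 J2=0
add link → L=4 J1=0 J2=0
add link → L=5 J1=0 J2=0
PS@1,0 dof=2 J2 → L=5 J1=0 J2=1
add link → L=6 J1=0 J2=1
C@5,1 dof=2 J2 → L=6 J1=0 J2=2
R@2,3 dof=1 J1 → L=6 J1=1 J2=2
add link → L=7 J1=1 J2=2
R@2,4 dof=1 J1 → L=7 J1=2 J2=2
PS@0,2 dof=2 J2 → L=7 J1=2 J2=3
C@3,6 dof=2 J2 → L=7 J1=2 J2=4
add link → L=8 J1=2 J2=4
R@1,7 dof=1 J1 → L=8 J1=3 J2=4
P@1,6 dof=1 J1 → L=8 J1=4 J2=4
add link → L=9 J1=4 J2=4
R@3,1 dof=1 J1 → L=9 J1=5 J2=4
add link → L=10 J1=5 J2=4
C@0,9 dof=2 J2 → L=10 J1=5 J2=5
PS@6,8 dof=2 J2 → L=10 J1=5 J2=6
M=3(L−1)−2J1−J2=3·9−2·5−6=11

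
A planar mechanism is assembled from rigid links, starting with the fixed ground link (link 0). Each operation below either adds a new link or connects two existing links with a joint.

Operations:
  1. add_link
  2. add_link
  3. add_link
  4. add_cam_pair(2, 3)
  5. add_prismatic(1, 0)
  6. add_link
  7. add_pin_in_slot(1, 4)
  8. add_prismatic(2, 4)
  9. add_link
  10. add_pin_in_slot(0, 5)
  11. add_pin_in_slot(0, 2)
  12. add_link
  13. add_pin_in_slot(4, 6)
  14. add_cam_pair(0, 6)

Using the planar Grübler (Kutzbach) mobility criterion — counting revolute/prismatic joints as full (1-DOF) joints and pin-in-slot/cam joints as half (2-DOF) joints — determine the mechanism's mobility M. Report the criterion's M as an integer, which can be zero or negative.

M = 8

(L,J1,J2)=(1,0,0); link0 fixed
link1: (2,0,0)
link2: (3,0,0)
link3: (4,0,0)
C 2-3 [J2]: (4,0,1)
P 1-0 [J1]: (4,1,1)
link4: (5,1,1)
PS 1-4 [J2]: (5,1,2)
P 2-4 [J1]: (5,2,2)
link5: (6,2,2)
PS 0-5 [J2]: (6,2,3)
PS 0-2 [J2]: (6,2,4)
link6: (7,2,4)
PS 4-6 [J2]: (7,2,5)
C 0-6 [J2]: (7,2,6)
Grübler: 3·6 − 2·2 − 6 = 8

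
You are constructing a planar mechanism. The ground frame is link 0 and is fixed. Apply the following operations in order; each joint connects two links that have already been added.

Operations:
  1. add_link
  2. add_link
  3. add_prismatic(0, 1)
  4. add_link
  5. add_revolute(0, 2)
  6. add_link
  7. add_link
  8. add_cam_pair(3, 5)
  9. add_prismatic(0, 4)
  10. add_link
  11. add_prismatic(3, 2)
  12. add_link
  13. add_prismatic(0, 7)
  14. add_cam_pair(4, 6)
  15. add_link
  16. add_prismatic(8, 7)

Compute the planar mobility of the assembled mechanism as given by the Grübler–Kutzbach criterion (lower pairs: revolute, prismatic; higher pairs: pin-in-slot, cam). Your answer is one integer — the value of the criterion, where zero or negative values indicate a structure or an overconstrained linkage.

M = 10

(L,J1,J2)=(1,0,0); link0 fixed
link1: (2,0,0)
link2: (3,0,0)
P 0-1 [J1]: (3,1,0)
link3: (4,1,0)
R 0-2 [J1]: (4,2,0)
link4: (5,2,0)
link5: (6,2,0)
C 3-5 [J2]: (6,2,1)
P 0-4 [J1]: (6,3,1)
link6: (7,3,1)
P 3-2 [J1]: (7,4,1)
link7: (8,4,1)
P 0-7 [J1]: (8,5,1)
C 4-6 [J2]: (8,5,2)
link8: (9,5,2)
P 8-7 [J1]: (9,6,2)
Grübler: 3·8 − 2·6 − 2 = 10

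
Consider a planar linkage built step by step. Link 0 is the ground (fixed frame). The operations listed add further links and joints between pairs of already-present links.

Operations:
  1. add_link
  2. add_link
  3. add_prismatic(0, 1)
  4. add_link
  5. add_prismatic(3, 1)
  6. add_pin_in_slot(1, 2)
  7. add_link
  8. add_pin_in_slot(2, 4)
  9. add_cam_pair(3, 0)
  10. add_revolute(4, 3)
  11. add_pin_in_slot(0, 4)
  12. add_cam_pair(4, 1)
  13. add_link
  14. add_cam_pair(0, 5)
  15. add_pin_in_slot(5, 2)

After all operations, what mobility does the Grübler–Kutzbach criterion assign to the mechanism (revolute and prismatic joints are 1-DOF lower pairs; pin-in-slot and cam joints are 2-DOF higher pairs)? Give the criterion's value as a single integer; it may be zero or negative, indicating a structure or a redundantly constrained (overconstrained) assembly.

L=1 J1=0 J2=0
add link → L=2 J1=0 J2=0
add link → L=3 J1=0 J2=0
P@0,1 dof=1 J1 → L=3 J1=1 J2=0
add link → L=4 J1=1 J2=0
P@3,1 dof=1 J1 → L=4 J1=2 J2=0
PS@1,2 dof=2 J2 → L=4 J1=2 J2=1
add link → L=5 J1=2 J2=1
PS@2,4 dof=2 J2 → L=5 J1=2 J2=2
C@3,0 dof=2 J2 → L=5 J1=2 J2=3
R@4,3 dof=1 J1 → L=5 J1=3 J2=3
PS@0,4 dof=2 J2 → L=5 J1=3 J2=4
C@4,1 dof=2 J2 → L=5 J1=3 J2=5
add link → L=6 J1=3 J2=5
C@0,5 dof=2 J2 → L=6 J1=3 J2=6
PS@5,2 dof=2 J2 → L=6 J1=3 J2=7
M=3(L−1)−2J1−J2=3·5−2·3−7=2

M = 2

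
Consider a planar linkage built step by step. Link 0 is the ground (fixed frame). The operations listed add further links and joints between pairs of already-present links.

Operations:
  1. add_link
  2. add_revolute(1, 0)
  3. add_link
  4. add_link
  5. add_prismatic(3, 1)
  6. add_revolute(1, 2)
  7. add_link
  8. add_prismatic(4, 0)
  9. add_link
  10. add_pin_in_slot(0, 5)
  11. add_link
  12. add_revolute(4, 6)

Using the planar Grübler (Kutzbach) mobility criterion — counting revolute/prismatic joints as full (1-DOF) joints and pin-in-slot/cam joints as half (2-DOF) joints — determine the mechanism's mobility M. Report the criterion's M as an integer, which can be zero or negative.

L=1 J1=0 J2=0
add link → L=2 J1=0 J2=0
R@1,0 dof=1 J1 → L=2 J1=1 J2=0
add link → L=3 J1=1 J2=0
add link → L=4 J1=1 J2=0
P@3,1 dof=1 J1 → L=4 J1=2 J2=0
R@1,2 dof=1 J1 → L=4 J1=3 J2=0
add link → L=5 J1=3 J2=0
P@4,0 dof=1 J1 → L=5 J1=4 J2=0
add link → L=6 J1=4 J2=0
PS@0,5 dof=2 J2 → L=6 J1=4 J2=1
add link → L=7 J1=4 J2=1
R@4,6 dof=1 J1 → L=7 J1=5 J2=1
M=3(L−1)−2J1−J2=3·6−2·5−1=7

M = 7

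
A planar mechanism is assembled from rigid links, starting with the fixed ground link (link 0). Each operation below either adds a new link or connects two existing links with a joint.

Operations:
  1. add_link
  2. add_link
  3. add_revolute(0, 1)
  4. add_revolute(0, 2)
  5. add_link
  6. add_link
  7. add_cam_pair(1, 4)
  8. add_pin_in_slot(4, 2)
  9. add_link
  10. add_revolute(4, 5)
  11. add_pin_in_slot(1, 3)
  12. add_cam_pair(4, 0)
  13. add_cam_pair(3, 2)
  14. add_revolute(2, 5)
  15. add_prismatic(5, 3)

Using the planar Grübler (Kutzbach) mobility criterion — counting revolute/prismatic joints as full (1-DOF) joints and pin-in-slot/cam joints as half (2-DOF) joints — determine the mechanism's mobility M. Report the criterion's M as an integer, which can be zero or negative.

L=1 J1=0 J2=0
add link → L=2 J1=0 J2=0
add link → L=3 J1=0 J2=0
R@0,1 dof=1 J1 → L=3 J1=1 J2=0
R@0,2 dof=1 J1 → L=3 J1=2 J2=0
add link → L=4 J1=2 J2=0
add link → L=5 J1=2 J2=0
C@1,4 dof=2 J2 → L=5 J1=2 J2=1
PS@4,2 dof=2 J2 → L=5 J1=2 J2=2
add link → L=6 J1=2 J2=2
R@4,5 dof=1 J1 → L=6 J1=3 J2=2
PS@1,3 dof=2 J2 → L=6 J1=3 J2=3
C@4,0 dof=2 J2 → L=6 J1=3 J2=4
C@3,2 dof=2 J2 → L=6 J1=3 J2=5
R@2,5 dof=1 J1 → L=6 J1=4 J2=5
P@5,3 dof=1 J1 → L=6 J1=5 J2=5
M=3(L−1)−2J1−J2=3·5−2·5−5=0

M = 0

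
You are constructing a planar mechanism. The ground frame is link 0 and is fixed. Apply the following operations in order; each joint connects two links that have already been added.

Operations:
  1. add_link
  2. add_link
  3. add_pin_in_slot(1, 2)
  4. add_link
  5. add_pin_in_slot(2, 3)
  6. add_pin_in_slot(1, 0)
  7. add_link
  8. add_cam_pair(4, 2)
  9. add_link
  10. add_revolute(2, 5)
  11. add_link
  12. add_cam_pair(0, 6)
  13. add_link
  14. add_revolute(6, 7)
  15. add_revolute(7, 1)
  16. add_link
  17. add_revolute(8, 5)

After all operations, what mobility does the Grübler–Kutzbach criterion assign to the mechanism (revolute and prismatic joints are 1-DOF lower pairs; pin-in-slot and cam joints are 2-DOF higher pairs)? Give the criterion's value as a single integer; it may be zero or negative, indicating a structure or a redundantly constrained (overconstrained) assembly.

M = 11

(L,J1,J2)=(1,0,0); link0 fixed
link1: (2,0,0)
link2: (3,0,0)
PS 1-2 [J2]: (3,0,1)
link3: (4,0,1)
PS 2-3 [J2]: (4,0,2)
PS 1-0 [J2]: (4,0,3)
link4: (5,0,3)
C 4-2 [J2]: (5,0,4)
link5: (6,0,4)
R 2-5 [J1]: (6,1,4)
link6: (7,1,4)
C 0-6 [J2]: (7,1,5)
link7: (8,1,5)
R 6-7 [J1]: (8,2,5)
R 7-1 [J1]: (8,3,5)
link8: (9,3,5)
R 8-5 [J1]: (9,4,5)
Grübler: 3·8 − 2·4 − 5 = 11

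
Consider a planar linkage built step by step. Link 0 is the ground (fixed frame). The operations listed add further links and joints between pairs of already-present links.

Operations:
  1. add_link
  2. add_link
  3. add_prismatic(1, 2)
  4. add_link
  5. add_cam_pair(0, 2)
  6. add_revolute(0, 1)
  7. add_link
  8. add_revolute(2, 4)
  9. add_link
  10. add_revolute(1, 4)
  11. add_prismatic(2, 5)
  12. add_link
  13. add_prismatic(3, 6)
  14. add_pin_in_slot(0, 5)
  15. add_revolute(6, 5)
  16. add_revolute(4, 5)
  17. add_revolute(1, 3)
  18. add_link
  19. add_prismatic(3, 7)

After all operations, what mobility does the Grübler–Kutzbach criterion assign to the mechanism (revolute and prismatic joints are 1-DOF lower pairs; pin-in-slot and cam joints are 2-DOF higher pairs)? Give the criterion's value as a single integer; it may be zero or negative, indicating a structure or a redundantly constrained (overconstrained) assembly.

[1;0;0] (link 0 is ground)
L+ [2;0;0]
L+ [3;0;0]
P(1,2)∈J1 [3;1;0]
L+ [4;1;0]
C(0,2)∈J2 [4;1;1]
R(0,1)∈J1 [4;2;1]
L+ [5;2;1]
R(2,4)∈J1 [5;3;1]
L+ [6;3;1]
R(1,4)∈J1 [6;4;1]
P(2,5)∈J1 [6;5;1]
L+ [7;5;1]
P(3,6)∈J1 [7;6;1]
PS(0,5)∈J2 [7;6;2]
R(6,5)∈J1 [7;7;2]
R(4,5)∈J1 [7;8;2]
R(1,3)∈J1 [7;9;2]
L+ [8;9;2]
P(3,7)∈J1 [8;10;2]
mobility = 21 − 20 − 2 = -1

M = -1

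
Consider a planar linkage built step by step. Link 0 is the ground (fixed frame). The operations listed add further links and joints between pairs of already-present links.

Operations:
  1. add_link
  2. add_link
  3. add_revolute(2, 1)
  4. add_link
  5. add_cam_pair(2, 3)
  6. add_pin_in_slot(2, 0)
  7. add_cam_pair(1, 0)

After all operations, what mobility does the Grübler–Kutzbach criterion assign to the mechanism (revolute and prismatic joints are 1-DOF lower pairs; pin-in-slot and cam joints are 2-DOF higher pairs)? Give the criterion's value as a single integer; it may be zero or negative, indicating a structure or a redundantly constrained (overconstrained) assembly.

M = 4

(L,J1,J2)=(1,0,0); link0 fixed
link1: (2,0,0)
link2: (3,0,0)
R 2-1 [J1]: (3,1,0)
link3: (4,1,0)
C 2-3 [J2]: (4,1,1)
PS 2-0 [J2]: (4,1,2)
C 1-0 [J2]: (4,1,3)
Grübler: 3·3 − 2·1 − 3 = 4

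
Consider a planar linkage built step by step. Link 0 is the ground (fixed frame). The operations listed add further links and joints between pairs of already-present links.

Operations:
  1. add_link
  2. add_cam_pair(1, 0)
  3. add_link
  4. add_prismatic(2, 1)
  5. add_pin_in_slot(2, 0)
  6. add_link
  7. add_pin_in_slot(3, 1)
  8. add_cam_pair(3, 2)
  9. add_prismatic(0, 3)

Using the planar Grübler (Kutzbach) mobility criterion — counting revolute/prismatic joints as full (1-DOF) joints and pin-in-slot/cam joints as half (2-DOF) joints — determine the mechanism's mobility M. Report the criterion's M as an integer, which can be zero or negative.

M = 1

L=1 J1=0 J2=0
add link → L=2 J1=0 J2=0
C@1,0 dof=2 J2 → L=2 J1=0 J2=1
add link → L=3 J1=0 J2=1
P@2,1 dof=1 J1 → L=3 J1=1 J2=1
PS@2,0 dof=2 J2 → L=3 J1=1 J2=2
add link → L=4 J1=1 J2=2
PS@3,1 dof=2 J2 → L=4 J1=1 J2=3
C@3,2 dof=2 J2 → L=4 J1=1 J2=4
P@0,3 dof=1 J1 → L=4 J1=2 J2=4
M=3(L−1)−2J1−J2=3·3−2·2−4=1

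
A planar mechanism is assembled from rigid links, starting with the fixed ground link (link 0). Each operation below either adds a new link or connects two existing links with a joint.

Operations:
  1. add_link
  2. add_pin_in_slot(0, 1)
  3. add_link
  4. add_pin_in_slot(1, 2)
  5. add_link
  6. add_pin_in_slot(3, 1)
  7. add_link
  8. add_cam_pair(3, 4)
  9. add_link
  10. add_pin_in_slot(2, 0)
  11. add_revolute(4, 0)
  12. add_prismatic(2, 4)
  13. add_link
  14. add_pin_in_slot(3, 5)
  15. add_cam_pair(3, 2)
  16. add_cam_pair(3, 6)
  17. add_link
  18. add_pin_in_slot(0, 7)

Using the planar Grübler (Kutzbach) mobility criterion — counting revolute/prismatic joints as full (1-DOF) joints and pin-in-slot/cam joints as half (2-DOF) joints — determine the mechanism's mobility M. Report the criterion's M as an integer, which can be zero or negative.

M = 8

[1;0;0] (link 0 is ground)
L+ [2;0;0]
PS(0,1)∈J2 [2;0;1]
L+ [3;0;1]
PS(1,2)∈J2 [3;0;2]
L+ [4;0;2]
PS(3,1)∈J2 [4;0;3]
L+ [5;0;3]
C(3,4)∈J2 [5;0;4]
L+ [6;0;4]
PS(2,0)∈J2 [6;0;5]
R(4,0)∈J1 [6;1;5]
P(2,4)∈J1 [6;2;5]
L+ [7;2;5]
PS(3,5)∈J2 [7;2;6]
C(3,2)∈J2 [7;2;7]
C(3,6)∈J2 [7;2;8]
L+ [8;2;8]
PS(0,7)∈J2 [8;2;9]
mobility = 21 − 4 − 9 = 8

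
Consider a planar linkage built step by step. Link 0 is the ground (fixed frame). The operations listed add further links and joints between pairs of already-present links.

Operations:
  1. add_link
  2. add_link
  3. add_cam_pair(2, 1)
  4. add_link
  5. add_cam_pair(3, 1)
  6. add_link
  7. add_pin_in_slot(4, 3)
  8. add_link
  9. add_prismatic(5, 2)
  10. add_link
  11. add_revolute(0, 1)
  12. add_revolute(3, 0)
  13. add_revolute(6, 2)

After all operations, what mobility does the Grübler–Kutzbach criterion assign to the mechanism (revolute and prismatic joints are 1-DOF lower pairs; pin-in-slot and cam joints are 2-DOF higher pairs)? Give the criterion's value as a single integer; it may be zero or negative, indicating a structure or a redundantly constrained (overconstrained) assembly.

(L,J1,J2)=(1,0,0); link0 fixed
link1: (2,0,0)
link2: (3,0,0)
C 2-1 [J2]: (3,0,1)
link3: (4,0,1)
C 3-1 [J2]: (4,0,2)
link4: (5,0,2)
PS 4-3 [J2]: (5,0,3)
link5: (6,0,3)
P 5-2 [J1]: (6,1,3)
link6: (7,1,3)
R 0-1 [J1]: (7,2,3)
R 3-0 [J1]: (7,3,3)
R 6-2 [J1]: (7,4,3)
Grübler: 3·6 − 2·4 − 3 = 7

M = 7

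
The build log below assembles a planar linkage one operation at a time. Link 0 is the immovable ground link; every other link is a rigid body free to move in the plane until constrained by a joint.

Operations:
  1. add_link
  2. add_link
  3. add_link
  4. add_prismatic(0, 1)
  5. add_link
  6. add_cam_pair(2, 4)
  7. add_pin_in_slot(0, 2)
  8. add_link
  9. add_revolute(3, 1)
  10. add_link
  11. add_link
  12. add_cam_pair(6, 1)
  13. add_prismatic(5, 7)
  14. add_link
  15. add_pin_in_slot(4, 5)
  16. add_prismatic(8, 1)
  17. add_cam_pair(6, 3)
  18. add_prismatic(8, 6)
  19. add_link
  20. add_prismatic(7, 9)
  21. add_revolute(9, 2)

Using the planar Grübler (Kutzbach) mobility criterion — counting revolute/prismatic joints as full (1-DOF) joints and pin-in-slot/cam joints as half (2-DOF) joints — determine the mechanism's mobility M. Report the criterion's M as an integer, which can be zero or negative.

M = 8

L=1 J1=0 J2=0
add link → L=2 J1=0 J2=0
add link → L=3 J1=0 J2=0
add link → L=4 J1=0 J2=0
P@0,1 dof=1 J1 → L=4 J1=1 J2=0
add link → L=5 J1=1 J2=0
C@2,4 dof=2 J2 → L=5 J1=1 J2=1
PS@0,2 dof=2 J2 → L=5 J1=1 J2=2
add link → L=6 J1=1 J2=2
R@3,1 dof=1 J1 → L=6 J1=2 J2=2
add link → L=7 J1=2 J2=2
add link → L=8 J1=2 J2=2
C@6,1 dof=2 J2 → L=8 J1=2 J2=3
P@5,7 dof=1 J1 → L=8 J1=3 J2=3
add link → L=9 J1=3 J2=3
PS@4,5 dof=2 J2 → L=9 J1=3 J2=4
P@8,1 dof=1 J1 → L=9 J1=4 J2=4
C@6,3 dof=2 J2 → L=9 J1=4 J2=5
P@8,6 dof=1 J1 → L=9 J1=5 J2=5
add link → L=10 J1=5 J2=5
P@7,9 dof=1 J1 → L=10 J1=6 J2=5
R@9,2 dof=1 J1 → L=10 J1=7 J2=5
M=3(L−1)−2J1−J2=3·9−2·7−5=8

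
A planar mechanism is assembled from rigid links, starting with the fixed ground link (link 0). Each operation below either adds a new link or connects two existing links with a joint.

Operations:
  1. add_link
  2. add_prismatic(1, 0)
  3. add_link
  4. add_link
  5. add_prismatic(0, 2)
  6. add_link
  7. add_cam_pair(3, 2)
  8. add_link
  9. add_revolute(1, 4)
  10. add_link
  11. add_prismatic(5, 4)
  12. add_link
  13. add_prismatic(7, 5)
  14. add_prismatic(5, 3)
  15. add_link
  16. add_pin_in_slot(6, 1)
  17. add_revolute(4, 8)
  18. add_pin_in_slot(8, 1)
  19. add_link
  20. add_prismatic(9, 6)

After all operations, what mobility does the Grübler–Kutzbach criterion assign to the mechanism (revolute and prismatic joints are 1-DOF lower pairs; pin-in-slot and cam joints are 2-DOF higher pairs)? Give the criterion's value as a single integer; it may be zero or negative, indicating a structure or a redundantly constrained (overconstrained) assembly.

M = 8

(L,J1,J2)=(1,0,0); link0 fixed
link1: (2,0,0)
P 1-0 [J1]: (2,1,0)
link2: (3,1,0)
link3: (4,1,0)
P 0-2 [J1]: (4,2,0)
link4: (5,2,0)
C 3-2 [J2]: (5,2,1)
link5: (6,2,1)
R 1-4 [J1]: (6,3,1)
link6: (7,3,1)
P 5-4 [J1]: (7,4,1)
link7: (8,4,1)
P 7-5 [J1]: (8,5,1)
P 5-3 [J1]: (8,6,1)
link8: (9,6,1)
PS 6-1 [J2]: (9,6,2)
R 4-8 [J1]: (9,7,2)
PS 8-1 [J2]: (9,7,3)
link9: (10,7,3)
P 9-6 [J1]: (10,8,3)
Grübler: 3·9 − 2·8 − 3 = 8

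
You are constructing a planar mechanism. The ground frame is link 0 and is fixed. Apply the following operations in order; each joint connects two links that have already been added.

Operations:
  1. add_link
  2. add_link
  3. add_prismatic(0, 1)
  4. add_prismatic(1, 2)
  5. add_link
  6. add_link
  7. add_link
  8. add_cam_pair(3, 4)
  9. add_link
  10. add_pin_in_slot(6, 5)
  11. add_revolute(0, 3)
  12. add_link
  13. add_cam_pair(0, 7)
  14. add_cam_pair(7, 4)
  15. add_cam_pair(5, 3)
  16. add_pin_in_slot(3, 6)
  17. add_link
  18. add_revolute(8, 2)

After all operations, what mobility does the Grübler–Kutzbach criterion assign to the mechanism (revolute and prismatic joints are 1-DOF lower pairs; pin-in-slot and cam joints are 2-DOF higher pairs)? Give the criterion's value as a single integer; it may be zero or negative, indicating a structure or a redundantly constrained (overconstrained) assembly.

ground; <1,0,0>
#1 <2,0,0>
#2 <3,0,0>
P:0↔1 J1 <3,1,0>
P:1↔2 J1 <3,2,0>
#3 <4,2,0>
#4 <5,2,0>
#5 <6,2,0>
C:3↔4 J2 <6,2,1>
#6 <7,2,1>
PS:6↔5 J2 <7,2,2>
R:0↔3 J1 <7,3,2>
#7 <8,3,2>
C:0↔7 J2 <8,3,3>
C:7↔4 J2 <8,3,4>
C:5↔3 J2 <8,3,5>
PS:3↔6 J2 <8,3,6>
#8 <9,3,6>
R:8↔2 J1 <9,4,6>
3×8 − 2×4 − 1×6 = 10

M = 10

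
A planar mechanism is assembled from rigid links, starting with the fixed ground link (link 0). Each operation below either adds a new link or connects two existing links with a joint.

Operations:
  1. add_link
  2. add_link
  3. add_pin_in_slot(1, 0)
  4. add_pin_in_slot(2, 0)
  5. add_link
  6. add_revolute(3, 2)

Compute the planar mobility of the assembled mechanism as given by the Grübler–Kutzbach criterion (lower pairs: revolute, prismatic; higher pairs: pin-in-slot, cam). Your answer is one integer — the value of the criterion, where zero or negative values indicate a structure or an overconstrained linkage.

(L,J1,J2)=(1,0,0); link0 fixed
link1: (2,0,0)
link2: (3,0,0)
PS 1-0 [J2]: (3,0,1)
PS 2-0 [J2]: (3,0,2)
link3: (4,0,2)
R 3-2 [J1]: (4,1,2)
Grübler: 3·3 − 2·1 − 2 = 5

M = 5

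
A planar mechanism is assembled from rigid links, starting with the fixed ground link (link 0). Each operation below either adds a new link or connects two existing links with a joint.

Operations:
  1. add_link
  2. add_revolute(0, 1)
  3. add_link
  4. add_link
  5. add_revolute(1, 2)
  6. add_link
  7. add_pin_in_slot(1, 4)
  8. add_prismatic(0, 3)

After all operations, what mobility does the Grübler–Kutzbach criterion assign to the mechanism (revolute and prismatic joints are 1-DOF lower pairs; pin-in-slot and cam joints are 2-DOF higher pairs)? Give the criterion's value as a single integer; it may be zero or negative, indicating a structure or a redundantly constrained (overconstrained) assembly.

(L,J1,J2)=(1,0,0); link0 fixed
link1: (2,0,0)
R 0-1 [J1]: (2,1,0)
link2: (3,1,0)
link3: (4,1,0)
R 1-2 [J1]: (4,2,0)
link4: (5,2,0)
PS 1-4 [J2]: (5,2,1)
P 0-3 [J1]: (5,3,1)
Grübler: 3·4 − 2·3 − 1 = 5

M = 5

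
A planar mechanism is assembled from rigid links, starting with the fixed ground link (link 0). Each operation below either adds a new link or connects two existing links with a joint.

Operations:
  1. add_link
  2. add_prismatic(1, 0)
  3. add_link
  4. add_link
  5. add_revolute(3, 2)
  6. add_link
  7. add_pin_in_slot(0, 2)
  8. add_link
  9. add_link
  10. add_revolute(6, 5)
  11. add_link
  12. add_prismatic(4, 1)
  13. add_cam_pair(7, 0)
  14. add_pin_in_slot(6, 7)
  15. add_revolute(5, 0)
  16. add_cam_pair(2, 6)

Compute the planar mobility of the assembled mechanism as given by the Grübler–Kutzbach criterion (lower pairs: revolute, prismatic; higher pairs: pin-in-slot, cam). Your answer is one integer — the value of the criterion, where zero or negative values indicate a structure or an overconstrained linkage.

M = 7

[1;0;0] (link 0 is ground)
L+ [2;0;0]
P(1,0)∈J1 [2;1;0]
L+ [3;1;0]
L+ [4;1;0]
R(3,2)∈J1 [4;2;0]
L+ [5;2;0]
PS(0,2)∈J2 [5;2;1]
L+ [6;2;1]
L+ [7;2;1]
R(6,5)∈J1 [7;3;1]
L+ [8;3;1]
P(4,1)∈J1 [8;4;1]
C(7,0)∈J2 [8;4;2]
PS(6,7)∈J2 [8;4;3]
R(5,0)∈J1 [8;5;3]
C(2,6)∈J2 [8;5;4]
mobility = 21 − 10 − 4 = 7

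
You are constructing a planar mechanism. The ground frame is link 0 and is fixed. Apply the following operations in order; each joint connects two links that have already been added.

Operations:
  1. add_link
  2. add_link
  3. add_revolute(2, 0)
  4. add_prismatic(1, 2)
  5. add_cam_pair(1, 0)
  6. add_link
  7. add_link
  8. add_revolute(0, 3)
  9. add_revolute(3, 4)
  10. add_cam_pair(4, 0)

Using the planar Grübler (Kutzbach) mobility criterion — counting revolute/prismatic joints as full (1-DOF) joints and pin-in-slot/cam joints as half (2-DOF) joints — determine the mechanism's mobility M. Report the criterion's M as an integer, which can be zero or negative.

L=1 J1=0 J2=0
add link → L=2 J1=0 J2=0
add link → L=3 J1=0 J2=0
R@2,0 dof=1 J1 → L=3 J1=1 J2=0
P@1,2 dof=1 J1 → L=3 J1=2 J2=0
C@1,0 dof=2 J2 → L=3 J1=2 J2=1
add link → L=4 J1=2 J2=1
add link → L=5 J1=2 J2=1
R@0,3 dof=1 J1 → L=5 J1=3 J2=1
R@3,4 dof=1 J1 → L=5 J1=4 J2=1
C@4,0 dof=2 J2 → L=5 J1=4 J2=2
M=3(L−1)−2J1−J2=3·4−2·4−2=2

M = 2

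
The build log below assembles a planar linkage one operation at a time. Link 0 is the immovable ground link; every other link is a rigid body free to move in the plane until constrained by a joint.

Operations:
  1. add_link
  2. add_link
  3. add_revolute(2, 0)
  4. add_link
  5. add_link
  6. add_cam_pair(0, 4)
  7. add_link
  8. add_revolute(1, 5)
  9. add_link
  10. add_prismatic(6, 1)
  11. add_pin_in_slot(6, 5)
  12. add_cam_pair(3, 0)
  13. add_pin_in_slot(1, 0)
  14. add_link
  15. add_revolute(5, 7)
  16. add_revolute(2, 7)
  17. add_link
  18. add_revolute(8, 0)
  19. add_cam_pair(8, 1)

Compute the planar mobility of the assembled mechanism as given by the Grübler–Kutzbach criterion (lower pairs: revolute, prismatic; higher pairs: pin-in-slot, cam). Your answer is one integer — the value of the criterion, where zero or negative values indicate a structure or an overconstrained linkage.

(L,J1,J2)=(1,0,0); link0 fixed
link1: (2,0,0)
link2: (3,0,0)
R 2-0 [J1]: (3,1,0)
link3: (4,1,0)
link4: (5,1,0)
C 0-4 [J2]: (5,1,1)
link5: (6,1,1)
R 1-5 [J1]: (6,2,1)
link6: (7,2,1)
P 6-1 [J1]: (7,3,1)
PS 6-5 [J2]: (7,3,2)
C 3-0 [J2]: (7,3,3)
PS 1-0 [J2]: (7,3,4)
link7: (8,3,4)
R 5-7 [J1]: (8,4,4)
R 2-7 [J1]: (8,5,4)
link8: (9,5,4)
R 8-0 [J1]: (9,6,4)
C 8-1 [J2]: (9,6,5)
Grübler: 3·8 − 2·6 − 5 = 7

M = 7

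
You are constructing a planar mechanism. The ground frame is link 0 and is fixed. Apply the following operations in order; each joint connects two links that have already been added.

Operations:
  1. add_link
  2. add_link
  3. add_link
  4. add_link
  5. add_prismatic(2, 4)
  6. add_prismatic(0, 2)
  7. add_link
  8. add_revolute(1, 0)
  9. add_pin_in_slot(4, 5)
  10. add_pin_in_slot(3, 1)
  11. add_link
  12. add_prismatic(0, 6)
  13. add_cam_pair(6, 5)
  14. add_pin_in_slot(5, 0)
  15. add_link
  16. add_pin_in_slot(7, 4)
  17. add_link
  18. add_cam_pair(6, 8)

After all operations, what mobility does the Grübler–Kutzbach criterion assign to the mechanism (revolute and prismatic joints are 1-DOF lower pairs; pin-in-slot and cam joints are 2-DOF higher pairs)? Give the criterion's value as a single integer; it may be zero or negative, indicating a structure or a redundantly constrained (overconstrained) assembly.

L=1 J1=0 J2=0
add link → L=2 J1=0 J2=0
add link → L=3 J1=0 J2=0
add link → L=4 J1=0 J2=0
add link → L=5 J1=0 J2=0
P@2,4 dof=1 J1 → L=5 J1=1 J2=0
P@0,2 dof=1 J1 → L=5 J1=2 J2=0
add link → L=6 J1=2 J2=0
R@1,0 dof=1 J1 → L=6 J1=3 J2=0
PS@4,5 dof=2 J2 → L=6 J1=3 J2=1
PS@3,1 dof=2 J2 → L=6 J1=3 J2=2
add link → L=7 J1=3 J2=2
P@0,6 dof=1 J1 → L=7 J1=4 J2=2
C@6,5 dof=2 J2 → L=7 J1=4 J2=3
PS@5,0 dof=2 J2 → L=7 J1=4 J2=4
add link → L=8 J1=4 J2=4
PS@7,4 dof=2 J2 → L=8 J1=4 J2=5
add link → L=9 J1=4 J2=5
C@6,8 dof=2 J2 → L=9 J1=4 J2=6
M=3(L−1)−2J1−J2=3·8−2·4−6=10

M = 10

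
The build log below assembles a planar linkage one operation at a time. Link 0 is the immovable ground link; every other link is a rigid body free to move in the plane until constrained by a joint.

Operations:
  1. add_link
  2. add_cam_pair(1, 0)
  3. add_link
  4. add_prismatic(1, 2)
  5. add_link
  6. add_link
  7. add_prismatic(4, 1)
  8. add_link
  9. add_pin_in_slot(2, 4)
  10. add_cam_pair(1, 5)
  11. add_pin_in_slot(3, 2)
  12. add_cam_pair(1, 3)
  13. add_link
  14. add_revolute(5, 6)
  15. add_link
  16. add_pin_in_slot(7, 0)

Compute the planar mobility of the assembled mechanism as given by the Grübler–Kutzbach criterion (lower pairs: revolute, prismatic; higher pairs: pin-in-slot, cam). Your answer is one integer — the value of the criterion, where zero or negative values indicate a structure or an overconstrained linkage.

M = 9

L=1 J1=0 J2=0
add link → L=2 J1=0 J2=0
C@1,0 dof=2 J2 → L=2 J1=0 J2=1
add link → L=3 J1=0 J2=1
P@1,2 dof=1 J1 → L=3 J1=1 J2=1
add link → L=4 J1=1 J2=1
add link → L=5 J1=1 J2=1
P@4,1 dof=1 J1 → L=5 J1=2 J2=1
add link → L=6 J1=2 J2=1
PS@2,4 dof=2 J2 → L=6 J1=2 J2=2
C@1,5 dof=2 J2 → L=6 J1=2 J2=3
PS@3,2 dof=2 J2 → L=6 J1=2 J2=4
C@1,3 dof=2 J2 → L=6 J1=2 J2=5
add link → L=7 J1=2 J2=5
R@5,6 dof=1 J1 → L=7 J1=3 J2=5
add link → L=8 J1=3 J2=5
PS@7,0 dof=2 J2 → L=8 J1=3 J2=6
M=3(L−1)−2J1−J2=3·7−2·3−6=9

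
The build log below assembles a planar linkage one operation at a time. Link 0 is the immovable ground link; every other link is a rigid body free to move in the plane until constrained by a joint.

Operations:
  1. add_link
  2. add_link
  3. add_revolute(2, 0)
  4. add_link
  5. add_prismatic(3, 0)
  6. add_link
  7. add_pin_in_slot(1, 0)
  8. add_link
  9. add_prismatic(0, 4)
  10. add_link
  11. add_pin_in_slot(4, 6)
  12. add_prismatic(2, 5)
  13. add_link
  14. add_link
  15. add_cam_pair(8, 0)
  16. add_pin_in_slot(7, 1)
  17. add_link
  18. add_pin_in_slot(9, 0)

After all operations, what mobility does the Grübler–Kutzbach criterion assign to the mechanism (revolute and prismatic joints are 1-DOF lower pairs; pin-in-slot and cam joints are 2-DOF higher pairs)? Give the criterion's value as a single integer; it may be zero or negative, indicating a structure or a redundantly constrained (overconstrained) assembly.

M = 14

L=1 J1=0 J2=0
add link → L=2 J1=0 J2=0
add link → L=3 J1=0 J2=0
R@2,0 dof=1 J1 → L=3 J1=1 J2=0
add link → L=4 J1=1 J2=0
P@3,0 dof=1 J1 → L=4 J1=2 J2=0
add link → L=5 J1=2 J2=0
PS@1,0 dof=2 J2 → L=5 J1=2 J2=1
add link → L=6 J1=2 J2=1
P@0,4 dof=1 J1 → L=6 J1=3 J2=1
add link → L=7 J1=3 J2=1
PS@4,6 dof=2 J2 → L=7 J1=3 J2=2
P@2,5 dof=1 J1 → L=7 J1=4 J2=2
add link → L=8 J1=4 J2=2
add link → L=9 J1=4 J2=2
C@8,0 dof=2 J2 → L=9 J1=4 J2=3
PS@7,1 dof=2 J2 → L=9 J1=4 J2=4
add link → L=10 J1=4 J2=4
PS@9,0 dof=2 J2 → L=10 J1=4 J2=5
M=3(L−1)−2J1−J2=3·9−2·4−5=14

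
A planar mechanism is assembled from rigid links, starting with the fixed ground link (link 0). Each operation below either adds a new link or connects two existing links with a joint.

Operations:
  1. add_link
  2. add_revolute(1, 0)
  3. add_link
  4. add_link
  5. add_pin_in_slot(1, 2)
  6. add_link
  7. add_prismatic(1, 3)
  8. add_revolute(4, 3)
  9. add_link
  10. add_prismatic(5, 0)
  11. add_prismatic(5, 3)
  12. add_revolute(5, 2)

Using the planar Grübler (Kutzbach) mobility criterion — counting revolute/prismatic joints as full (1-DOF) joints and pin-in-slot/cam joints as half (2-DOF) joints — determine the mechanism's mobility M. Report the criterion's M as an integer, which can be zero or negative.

ground; <1,0,0>
#1 <2,0,0>
R:1↔0 J1 <2,1,0>
#2 <3,1,0>
#3 <4,1,0>
PS:1↔2 J2 <4,1,1>
#4 <5,1,1>
P:1↔3 J1 <5,2,1>
R:4↔3 J1 <5,3,1>
#5 <6,3,1>
P:5↔0 J1 <6,4,1>
P:5↔3 J1 <6,5,1>
R:5↔2 J1 <6,6,1>
3×5 − 2×6 − 1×1 = 2

M = 2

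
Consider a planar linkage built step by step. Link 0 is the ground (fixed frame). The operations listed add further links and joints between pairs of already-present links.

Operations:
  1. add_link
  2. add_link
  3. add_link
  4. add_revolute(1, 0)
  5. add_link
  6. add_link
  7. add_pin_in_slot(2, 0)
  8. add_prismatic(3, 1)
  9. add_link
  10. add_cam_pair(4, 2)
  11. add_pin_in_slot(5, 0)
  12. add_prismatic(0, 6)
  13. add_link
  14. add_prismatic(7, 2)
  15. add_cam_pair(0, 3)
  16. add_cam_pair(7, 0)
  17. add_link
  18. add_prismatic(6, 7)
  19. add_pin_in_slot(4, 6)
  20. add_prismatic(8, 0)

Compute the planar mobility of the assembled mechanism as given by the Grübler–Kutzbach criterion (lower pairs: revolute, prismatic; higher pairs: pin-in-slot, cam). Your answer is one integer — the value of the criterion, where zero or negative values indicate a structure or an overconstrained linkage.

ground; <1,0,0>
#1 <2,0,0>
#2 <3,0,0>
#3 <4,0,0>
R:1↔0 J1 <4,1,0>
#4 <5,1,0>
#5 <6,1,0>
PS:2↔0 J2 <6,1,1>
P:3↔1 J1 <6,2,1>
#6 <7,2,1>
C:4↔2 J2 <7,2,2>
PS:5↔0 J2 <7,2,3>
P:0↔6 J1 <7,3,3>
#7 <8,3,3>
P:7↔2 J1 <8,4,3>
C:0↔3 J2 <8,4,4>
C:7↔0 J2 <8,4,5>
#8 <9,4,5>
P:6↔7 J1 <9,5,5>
PS:4↔6 J2 <9,5,6>
P:8↔0 J1 <9,6,6>
3×8 − 2×6 − 1×6 = 6

M = 6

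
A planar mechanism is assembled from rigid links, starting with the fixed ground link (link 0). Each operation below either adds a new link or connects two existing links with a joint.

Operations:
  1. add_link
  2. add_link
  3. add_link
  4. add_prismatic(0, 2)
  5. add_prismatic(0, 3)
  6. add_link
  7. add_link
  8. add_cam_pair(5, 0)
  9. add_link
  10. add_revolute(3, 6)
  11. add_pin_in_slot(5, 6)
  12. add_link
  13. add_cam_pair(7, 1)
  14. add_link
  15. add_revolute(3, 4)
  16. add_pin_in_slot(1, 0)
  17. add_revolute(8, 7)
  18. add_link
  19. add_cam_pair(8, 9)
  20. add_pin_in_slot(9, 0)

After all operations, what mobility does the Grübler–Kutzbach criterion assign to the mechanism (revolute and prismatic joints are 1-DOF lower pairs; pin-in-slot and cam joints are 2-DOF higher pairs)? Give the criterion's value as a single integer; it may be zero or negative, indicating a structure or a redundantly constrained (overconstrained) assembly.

[1;0;0] (link 0 is ground)
L+ [2;0;0]
L+ [3;0;0]
L+ [4;0;0]
P(0,2)∈J1 [4;1;0]
P(0,3)∈J1 [4;2;0]
L+ [5;2;0]
L+ [6;2;0]
C(5,0)∈J2 [6;2;1]
L+ [7;2;1]
R(3,6)∈J1 [7;3;1]
PS(5,6)∈J2 [7;3;2]
L+ [8;3;2]
C(7,1)∈J2 [8;3;3]
L+ [9;3;3]
R(3,4)∈J1 [9;4;3]
PS(1,0)∈J2 [9;4;4]
R(8,7)∈J1 [9;5;4]
L+ [10;5;4]
C(8,9)∈J2 [10;5;5]
PS(9,0)∈J2 [10;5;6]
mobility = 27 − 10 − 6 = 11

M = 11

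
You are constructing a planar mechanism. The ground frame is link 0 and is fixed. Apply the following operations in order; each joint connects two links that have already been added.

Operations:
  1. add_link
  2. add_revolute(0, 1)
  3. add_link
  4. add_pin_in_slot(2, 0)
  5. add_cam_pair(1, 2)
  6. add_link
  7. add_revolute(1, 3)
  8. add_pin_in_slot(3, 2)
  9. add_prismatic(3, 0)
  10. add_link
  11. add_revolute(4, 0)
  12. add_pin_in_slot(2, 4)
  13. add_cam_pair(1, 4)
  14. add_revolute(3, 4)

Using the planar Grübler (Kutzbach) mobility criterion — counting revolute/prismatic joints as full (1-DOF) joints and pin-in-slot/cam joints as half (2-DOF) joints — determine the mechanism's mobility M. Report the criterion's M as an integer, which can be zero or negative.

ground; <1,0,0>
#1 <2,0,0>
R:0↔1 J1 <2,1,0>
#2 <3,1,0>
PS:2↔0 J2 <3,1,1>
C:1↔2 J2 <3,1,2>
#3 <4,1,2>
R:1↔3 J1 <4,2,2>
PS:3↔2 J2 <4,2,3>
P:3↔0 J1 <4,3,3>
#4 <5,3,3>
R:4↔0 J1 <5,4,3>
PS:2↔4 J2 <5,4,4>
C:1↔4 J2 <5,4,5>
R:3↔4 J1 <5,5,5>
3×4 − 2×5 − 1×5 = -3

M = -3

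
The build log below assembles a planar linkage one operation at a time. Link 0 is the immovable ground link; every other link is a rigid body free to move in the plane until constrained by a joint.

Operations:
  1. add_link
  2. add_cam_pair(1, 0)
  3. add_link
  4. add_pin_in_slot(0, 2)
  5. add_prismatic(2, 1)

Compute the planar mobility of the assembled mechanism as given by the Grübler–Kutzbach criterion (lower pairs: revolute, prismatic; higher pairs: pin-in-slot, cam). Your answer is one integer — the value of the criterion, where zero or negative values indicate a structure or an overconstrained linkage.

(L,J1,J2)=(1,0,0); link0 fixed
link1: (2,0,0)
C 1-0 [J2]: (2,0,1)
link2: (3,0,1)
PS 0-2 [J2]: (3,0,2)
P 2-1 [J1]: (3,1,2)
Grübler: 3·2 − 2·1 − 2 = 2

M = 2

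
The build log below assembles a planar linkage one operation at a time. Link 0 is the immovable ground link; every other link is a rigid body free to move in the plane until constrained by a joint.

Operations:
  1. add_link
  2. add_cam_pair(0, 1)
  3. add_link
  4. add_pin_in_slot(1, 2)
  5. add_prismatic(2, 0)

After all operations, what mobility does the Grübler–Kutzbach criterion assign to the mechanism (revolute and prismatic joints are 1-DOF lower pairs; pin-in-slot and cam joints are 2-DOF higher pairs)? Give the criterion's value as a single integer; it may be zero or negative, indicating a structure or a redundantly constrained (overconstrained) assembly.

M = 2

[1;0;0] (link 0 is ground)
L+ [2;0;0]
C(0,1)∈J2 [2;0;1]
L+ [3;0;1]
PS(1,2)∈J2 [3;0;2]
P(2,0)∈J1 [3;1;2]
mobility = 6 − 2 − 2 = 2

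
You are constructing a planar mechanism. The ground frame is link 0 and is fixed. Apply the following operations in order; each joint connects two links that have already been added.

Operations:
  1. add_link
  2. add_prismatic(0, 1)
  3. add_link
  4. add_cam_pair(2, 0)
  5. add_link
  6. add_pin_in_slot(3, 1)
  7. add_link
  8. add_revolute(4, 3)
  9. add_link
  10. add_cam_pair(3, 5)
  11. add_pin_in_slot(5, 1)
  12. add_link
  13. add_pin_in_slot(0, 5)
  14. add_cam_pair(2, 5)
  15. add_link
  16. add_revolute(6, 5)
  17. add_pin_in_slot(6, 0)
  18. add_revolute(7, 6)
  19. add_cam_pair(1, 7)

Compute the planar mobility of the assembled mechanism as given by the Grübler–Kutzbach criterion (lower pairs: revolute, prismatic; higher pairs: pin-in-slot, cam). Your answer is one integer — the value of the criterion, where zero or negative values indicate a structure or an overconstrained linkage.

link 0 = ground. State L|J1|J2 = 1|0|0
+link1  2|0|0
P(0,1) f=1→J1  2|1|0
+link2  3|1|0
C(2,0) f=2→J2  3|1|1
+link3  4|1|1
PS(3,1) f=2→J2  4|1|2
+link4  5|1|2
R(4,3) f=1→J1  5|2|2
+link5  6|2|2
C(3,5) f=2→J2  6|2|3
PS(5,1) f=2→J2  6|2|4
+link6  7|2|4
PS(0,5) f=2→J2  7|2|5
C(2,5) f=2→J2  7|2|6
+link7  8|2|6
R(6,5) f=1→J1  8|3|6
PS(6,0) f=2→J2  8|3|7
R(7,6) f=1→J1  8|4|7
C(1,7) f=2→J2  8|4|8
M = 3(8−1)−2·4−8 = 21−8−8 = 5

M = 5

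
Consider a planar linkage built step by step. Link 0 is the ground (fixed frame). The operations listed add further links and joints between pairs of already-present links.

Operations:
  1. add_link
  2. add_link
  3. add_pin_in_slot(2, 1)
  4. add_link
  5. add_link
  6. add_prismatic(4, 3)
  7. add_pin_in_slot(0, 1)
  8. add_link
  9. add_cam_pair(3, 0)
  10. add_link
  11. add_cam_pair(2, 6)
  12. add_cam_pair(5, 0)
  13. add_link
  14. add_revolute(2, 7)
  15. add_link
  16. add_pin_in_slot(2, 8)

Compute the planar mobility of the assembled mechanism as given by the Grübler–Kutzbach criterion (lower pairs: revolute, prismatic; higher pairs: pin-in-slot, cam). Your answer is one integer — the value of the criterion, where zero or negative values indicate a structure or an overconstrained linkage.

M = 14

[1;0;0] (link 0 is ground)
L+ [2;0;0]
L+ [3;0;0]
PS(2,1)∈J2 [3;0;1]
L+ [4;0;1]
L+ [5;0;1]
P(4,3)∈J1 [5;1;1]
PS(0,1)∈J2 [5;1;2]
L+ [6;1;2]
C(3,0)∈J2 [6;1;3]
L+ [7;1;3]
C(2,6)∈J2 [7;1;4]
C(5,0)∈J2 [7;1;5]
L+ [8;1;5]
R(2,7)∈J1 [8;2;5]
L+ [9;2;5]
PS(2,8)∈J2 [9;2;6]
mobility = 24 − 4 − 6 = 14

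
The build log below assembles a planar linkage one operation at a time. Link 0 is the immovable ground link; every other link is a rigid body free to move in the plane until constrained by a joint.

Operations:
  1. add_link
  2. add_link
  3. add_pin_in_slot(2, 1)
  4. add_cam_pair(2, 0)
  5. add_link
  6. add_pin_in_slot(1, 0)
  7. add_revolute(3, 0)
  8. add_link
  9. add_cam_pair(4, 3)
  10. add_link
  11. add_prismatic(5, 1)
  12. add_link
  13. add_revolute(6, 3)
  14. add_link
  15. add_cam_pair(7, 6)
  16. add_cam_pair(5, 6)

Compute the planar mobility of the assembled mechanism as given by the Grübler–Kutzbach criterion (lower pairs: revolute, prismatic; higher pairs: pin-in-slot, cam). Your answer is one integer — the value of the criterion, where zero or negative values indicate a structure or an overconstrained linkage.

M = 9

ground; <1,0,0>
#1 <2,0,0>
#2 <3,0,0>
PS:2↔1 J2 <3,0,1>
C:2↔0 J2 <3,0,2>
#3 <4,0,2>
PS:1↔0 J2 <4,0,3>
R:3↔0 J1 <4,1,3>
#4 <5,1,3>
C:4↔3 J2 <5,1,4>
#5 <6,1,4>
P:5↔1 J1 <6,2,4>
#6 <7,2,4>
R:6↔3 J1 <7,3,4>
#7 <8,3,4>
C:7↔6 J2 <8,3,5>
C:5↔6 J2 <8,3,6>
3×7 − 2×3 − 1×6 = 9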